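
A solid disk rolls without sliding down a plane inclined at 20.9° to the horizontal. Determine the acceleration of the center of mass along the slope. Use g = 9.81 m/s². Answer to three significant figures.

For this body I = (1/2)MR², i.e. k = I/(MR²) = 0.5.
Along the incline Mg sinθ − f = Ma, and torque about the center fR = Iα = kMR²(a/R) gives f = kMa.
Eliminating f: Mg sinθ = (1+k)Ma, so a = g sinθ/(1+k) = 9.81 × sin20.9° / 1.5 ≈ 2.33 m/s².

a ≈ 2.33 m/s²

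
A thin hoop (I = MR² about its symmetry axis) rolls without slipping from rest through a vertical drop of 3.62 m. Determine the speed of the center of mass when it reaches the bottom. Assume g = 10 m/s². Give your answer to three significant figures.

Here I = MR², so the shape factor k = I/(MR²) = 1.
Since it rolls without slipping, ω = v/R and KE = ½Mv² + ½Iω² = ½(1+k)Mv² = Mv².
Energy conservation: Mgh = Mv², so v = √(2gh/(1+k)) = √(2 × 10 × 3.62 / 2) ≈ 6.02 m/s.

v ≈ 6.02 m/s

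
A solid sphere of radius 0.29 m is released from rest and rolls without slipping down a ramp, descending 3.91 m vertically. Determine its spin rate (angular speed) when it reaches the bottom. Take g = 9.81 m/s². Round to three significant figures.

Here I = (2/5)MR², so the shape factor k = I/(MR²) = 0.4.
Since it rolls without slipping, ω = v/R and KE = ½Mv² + ½Iω² = ½(1+k)Mv² = (7/10)Mv².
Energy conservation Mgh = ½(1+k)Mv² gives v = √(2gh/(1+k)) = √(2 × 9.81 × 3.91 / 1.4) = 7.402 m/s.
Then ω = v/R = 7.402 / 0.29 ≈ 25.5 rad/s.

ω ≈ 25.5 rad/s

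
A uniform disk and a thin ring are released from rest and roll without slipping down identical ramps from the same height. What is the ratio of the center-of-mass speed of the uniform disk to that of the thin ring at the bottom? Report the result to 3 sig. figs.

v_ratio ≈ 1.15

Each satisfies Mgh = ½(1+k)Mv² with k = I/(MR²), so v ∝ 1/√(1+k).
For the uniform disk k = 0.5; for the thin ring k = 1.
v₁/v₂ = √((1+k₂)/(1+k₁)) = √(2/1.5) ≈ 1.15.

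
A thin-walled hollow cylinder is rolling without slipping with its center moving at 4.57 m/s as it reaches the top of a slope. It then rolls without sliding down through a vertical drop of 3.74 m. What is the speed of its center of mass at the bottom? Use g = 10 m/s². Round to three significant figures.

v ≈ 7.63 m/s

For this body I = MR², i.e. k = I/(MR²) = 1.
Rolling without slipping gives ω = v/R, so the total kinetic energy is ½Mv² + ½Iω² = ½(1+k)Mv² = Mv².
Conserving energy between top and bottom: Mv² = Mv₀² + Mgh, hence v² = v₀² + 2gh/(1+k).
v = √(4.57² + 2×10×3.74/2) = √58.28 ≈ 7.63 m/s.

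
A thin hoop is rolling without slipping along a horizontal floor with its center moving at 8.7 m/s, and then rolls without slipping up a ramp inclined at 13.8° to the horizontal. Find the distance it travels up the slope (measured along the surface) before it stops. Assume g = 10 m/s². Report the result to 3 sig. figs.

Here I = MR², so the shape factor k = I/(MR²) = 1.
Since it rolls without slipping, ω = v/R and KE = ½Mv² + ½Iω² = ½(1+k)Mv² = Mv².
Setting this equal to Mgh gives the vertical rise h = (1+k)v₀²/(2g) = 2×8.7²/(2×10) = 7.569 m.
The distance along the slope is d = h/sinθ = 7.569/sin13.8° ≈ 31.7 m.

d ≈ 31.7 m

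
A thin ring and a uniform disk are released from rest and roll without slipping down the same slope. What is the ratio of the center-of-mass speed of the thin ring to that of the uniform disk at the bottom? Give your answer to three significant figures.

Each satisfies Mgh = ½(1+k)Mv² with k = I/(MR²), so v ∝ 1/√(1+k).
For the thin ring k = 1; for the uniform disk k = 0.5.
v₁/v₂ = √((1+k₂)/(1+k₁)) = √(1.5/2) ≈ 0.866.

v_ratio ≈ 0.866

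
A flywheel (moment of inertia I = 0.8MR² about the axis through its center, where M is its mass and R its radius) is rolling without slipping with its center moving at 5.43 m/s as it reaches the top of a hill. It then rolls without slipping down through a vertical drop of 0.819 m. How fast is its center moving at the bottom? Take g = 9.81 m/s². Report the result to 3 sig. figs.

v ≈ 6.20 m/s

The moment of inertia is 0.8MR², giving k ≡ I/(MR²) = 0.8.
Since it rolls without slipping, ω = v/R and KE = ½Mv² + ½Iω² = ½(1+k)Mv² = (9/10)Mv².
Conserving energy between top and bottom: (9/10)Mv² = (9/10)Mv₀² + Mgh, hence v² = v₀² + 2gh/(1+k).
v = √(5.43² + 2×9.81×0.819/1.8) = √38.41 ≈ 6.20 m/s.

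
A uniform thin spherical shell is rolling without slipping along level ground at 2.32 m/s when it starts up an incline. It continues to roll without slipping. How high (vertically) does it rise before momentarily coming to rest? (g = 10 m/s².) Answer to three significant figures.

For this body I = (2/3)MR², i.e. k = I/(MR²) = 2/3.
Since it rolls without slipping, ω = v/R and KE = ½Mv² + ½Iω² = ½(1+k)Mv² = (5/6)Mv².
At the top the kinetic energy is zero, so (5/6)Mv₀² = Mgh.
Thus h = (1+k)v₀²/(2g) = 1.667 × 2.32² / (2 × 10) ≈ 0.449 m.

h ≈ 0.449 m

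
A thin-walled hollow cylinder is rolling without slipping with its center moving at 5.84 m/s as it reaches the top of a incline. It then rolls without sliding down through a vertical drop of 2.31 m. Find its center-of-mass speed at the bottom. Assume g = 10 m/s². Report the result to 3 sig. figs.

v ≈ 7.56 m/s

The moment of inertia is MR², giving k ≡ I/(MR²) = 1.
Pure rolling means v = ωR; then KE = ½Mv² + ½I(v/R)² = ½(1+k)Mv² = Mv².
Conserving energy between top and bottom: Mv² = Mv₀² + Mgh, hence v² = v₀² + 2gh/(1+k).
v = √(5.84² + 2×10×2.31/2) = √57.21 ≈ 7.56 m/s.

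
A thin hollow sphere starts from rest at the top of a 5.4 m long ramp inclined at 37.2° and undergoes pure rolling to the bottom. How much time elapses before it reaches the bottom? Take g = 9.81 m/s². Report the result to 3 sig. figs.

t ≈ 1.74 s

With I = (2/3)MR², the ratio k = I/(MR²) is 2/3.
Translational: Mg sinθ − f = Ma. Rotational about the CM: fR = Iα = kMRa, so f = kMa.
Hence a = g sinθ/(1+k) = 9.81×sin37.2°/1.667 = 3.559 m/s².
Starting from rest, L = ½at², so t = √(2L/a) = √(2×5.4/3.559) ≈ 1.74 s.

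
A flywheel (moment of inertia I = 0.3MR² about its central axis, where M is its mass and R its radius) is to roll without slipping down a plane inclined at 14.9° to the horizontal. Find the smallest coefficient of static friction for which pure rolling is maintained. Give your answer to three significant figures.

μ_min ≈ 0.0614

The moment of inertia is 0.3MR², giving k ≡ I/(MR²) = 0.3.
Translational: Mg sinθ − f = Ma. Rotational about the CM: fR = Iα = kMRa, so f = kMa.
These give a = g sinθ/(1+k) and the required friction f = kMg sinθ/(1+k).
With N = Mg cosθ, the no-slip condition f ≤ μN gives μ_min = f/N = k tanθ/(1+k).
μ_min = 0.3 × tan14.9° / 1.3 ≈ 0.0614.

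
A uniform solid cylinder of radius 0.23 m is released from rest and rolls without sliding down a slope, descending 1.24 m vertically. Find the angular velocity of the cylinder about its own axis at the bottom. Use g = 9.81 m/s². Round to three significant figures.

The moment of inertia is (1/2)MR², giving k ≡ I/(MR²) = 0.5.
Rolling without slipping gives ω = v/R, so the total kinetic energy is ½Mv² + ½Iω² = ½(1+k)Mv² = (3/4)Mv².
Energy conservation Mgh = ½(1+k)Mv² gives v = √(2gh/(1+k)) = √(2 × 9.81 × 1.24 / 1.5) = 4.027 m/s.
The angular speed follows from ω = v/R = 4.027/0.23 ≈ 17.5 rad/s.

ω ≈ 17.5 rad/s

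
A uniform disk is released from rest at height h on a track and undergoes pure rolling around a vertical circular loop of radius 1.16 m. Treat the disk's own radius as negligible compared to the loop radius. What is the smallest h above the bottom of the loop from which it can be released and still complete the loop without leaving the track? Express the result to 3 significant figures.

Here I = (1/2)MR², so the shape factor k = I/(MR²) = 0.5.
At the top of the loop, the minimum-contact condition is Mg = Mv_top²/r, so v_top² = gr.
With ω = v/R, the kinetic energy at speed v is ½(1+k)Mv² = (3/4)Mv².
Energy conservation from release (height h) to the top (height 2r): Mgh = Mg(2r) + (3/4)M·gr.
Thus h_min = 2r + (1+k)r/2 = r(2 + 1.5/2) = 1.16 × 2.75 ≈ 3.19 m.

h_min ≈ 3.19 m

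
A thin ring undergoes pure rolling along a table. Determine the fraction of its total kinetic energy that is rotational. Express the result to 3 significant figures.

For this body I = MR², i.e. k = I/(MR²) = 1.
Since ω = v/R, the translational part is ½Mv² and the rotational part is ½I(v/R)² = ½kMv²; the total is ½(1+k)Mv².
The rotational fraction is therefore k/(1+k) = 1/2 ≈ 0.500.

fraction ≈ 0.500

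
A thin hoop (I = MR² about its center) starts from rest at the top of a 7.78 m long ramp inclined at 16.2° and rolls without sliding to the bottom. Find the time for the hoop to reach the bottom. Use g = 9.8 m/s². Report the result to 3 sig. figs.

t ≈ 3.37 s

For this body I = MR², i.e. k = I/(MR²) = 1.
Newton's second law down the slope: Mg sinθ − f = Ma. The torque equation fR = Iα (with α = a/R) gives f = kMa.
Hence a = g sinθ/(1+k) = 9.8×sin16.2°/2 = 1.367 m/s².
Starting from rest, L = ½at², so t = √(2L/a) = √(2×7.78/1.367) ≈ 3.37 s.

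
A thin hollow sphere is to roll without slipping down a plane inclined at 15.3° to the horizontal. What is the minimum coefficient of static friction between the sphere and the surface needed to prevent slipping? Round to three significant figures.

For this body I = (2/3)MR², i.e. k = I/(MR²) = 2/3.
Translational: Mg sinθ − f = Ma. Rotational about the CM: fR = Iα = kMRa, so f = kMa.
These give a = g sinθ/(1+k) and the required friction f = kMg sinθ/(1+k).
With N = Mg cosθ, the no-slip condition f ≤ μN gives μ_min = f/N = k tanθ/(1+k).
μ_min = (2/3) × tan15.3° / 1.667 ≈ 0.109.

μ_min ≈ 0.109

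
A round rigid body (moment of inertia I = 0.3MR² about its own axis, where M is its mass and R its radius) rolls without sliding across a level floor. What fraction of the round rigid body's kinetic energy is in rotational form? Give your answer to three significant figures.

Here I = 0.3MR², so the shape factor k = I/(MR²) = 0.3.
Since ω = v/R, the translational part is ½Mv² and the rotational part is ½I(v/R)² = ½kMv²; the total is ½(1+k)Mv².
The rotational fraction is therefore k/(1+k) = 0.3/1.3 ≈ 0.231.

fraction ≈ 0.231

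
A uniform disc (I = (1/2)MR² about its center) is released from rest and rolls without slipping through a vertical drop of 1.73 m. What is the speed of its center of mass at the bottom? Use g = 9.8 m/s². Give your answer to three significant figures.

v ≈ 4.75 m/s

The moment of inertia is (1/2)MR², giving k ≡ I/(MR²) = 0.5.
Since it rolls without slipping, ω = v/R and KE = ½Mv² + ½Iω² = ½(1+k)Mv² = (3/4)Mv².
Setting Mgh = (3/4)Mv² gives v = √(2gh/(1+k)) = √(2·9.8·1.73/1.5) ≈ 4.75 m/s.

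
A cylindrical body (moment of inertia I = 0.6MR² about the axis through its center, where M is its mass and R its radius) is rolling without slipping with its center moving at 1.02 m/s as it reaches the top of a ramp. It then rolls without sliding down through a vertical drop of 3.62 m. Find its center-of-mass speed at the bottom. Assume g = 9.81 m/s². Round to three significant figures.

With I = 0.6MR², the ratio k = I/(MR²) is 0.6.
Since it rolls without slipping, ω = v/R and KE = ½Mv² + ½Iω² = ½(1+k)Mv² = (4/5)Mv².
Energy conservation: (4/5)Mv₀² + Mgh = (4/5)Mv², so v² = v₀² + 2gh/(1+k).
v = √(1.02² + 2×9.81×3.62/1.6) = √45.43 ≈ 6.74 m/s.

v ≈ 6.74 m/s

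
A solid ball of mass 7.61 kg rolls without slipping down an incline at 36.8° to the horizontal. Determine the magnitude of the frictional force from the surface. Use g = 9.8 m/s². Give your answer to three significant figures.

For this body I = (2/5)MR², i.e. k = I/(MR²) = 0.4.
Newton's second law down the slope: Mg sinθ − f = Ma. The torque equation fR = Iα (with α = a/R) gives f = kMa.
Combining, a = g sinθ/(1+k) and f = kMa = kMg sinθ/(1+k).
f = 0.4 × 7.61 × 9.8 × sin36.8° / 1.4 ≈ 12.8 N.

f ≈ 12.8 N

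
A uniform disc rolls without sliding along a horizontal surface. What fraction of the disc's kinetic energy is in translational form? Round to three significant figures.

fraction ≈ 0.667

For this body I = (1/2)MR², i.e. k = I/(MR²) = 0.5.
With ω = v/R, KE_trans = ½Mv² and KE_rot = ½Iω² = ½kMv², so KE_total = ½(1+k)Mv².
The translational fraction is therefore 1/(1+k) = 1/1.5 ≈ 0.667.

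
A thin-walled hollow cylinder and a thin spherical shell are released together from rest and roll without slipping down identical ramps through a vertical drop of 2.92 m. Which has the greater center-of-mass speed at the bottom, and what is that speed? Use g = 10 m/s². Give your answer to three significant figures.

For rolling without slipping, Mgh = ½(1+k)Mv² where k = I/(MR²), so v = √(2gh/(1+k)).
Thin-walled hollow cylinder: k = 1, giving v = √(2×10×2.92/2) = 5.404 m/s.
Thin spherical shell: k = 2/3, giving v = √(2×10×2.92/1.667) = 5.919 m/s.
The smaller k wins: the thin spherical shell, at ≈ 5.92 m/s.

the thin spherical shell, at v ≈ 5.92 m/s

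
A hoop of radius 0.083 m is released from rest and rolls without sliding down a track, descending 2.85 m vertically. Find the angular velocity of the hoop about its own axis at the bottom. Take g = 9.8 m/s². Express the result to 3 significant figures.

ω ≈ 63.7 rad/s

With I = MR², the ratio k = I/(MR²) is 1.
Rolling without slipping gives ω = v/R, so the total kinetic energy is ½Mv² + ½Iω² = ½(1+k)Mv² = Mv².
Energy conservation Mgh = ½(1+k)Mv² gives v = √(2gh/(1+k)) = √(2 × 9.8 × 2.85 / 2) = 5.285 m/s.
Then ω = v/R = 5.285 / 0.083 ≈ 63.7 rad/s.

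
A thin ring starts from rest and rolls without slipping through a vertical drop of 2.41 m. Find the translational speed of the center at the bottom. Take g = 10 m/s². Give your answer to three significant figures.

Here I = MR², so the shape factor k = I/(MR²) = 1.
Since it rolls without slipping, ω = v/R and KE = ½Mv² + ½Iω² = ½(1+k)Mv² = Mv².
Setting Mgh = Mv² gives v = √(2gh/(1+k)) = √(2·10·2.41/2) ≈ 4.91 m/s.

v ≈ 4.91 m/s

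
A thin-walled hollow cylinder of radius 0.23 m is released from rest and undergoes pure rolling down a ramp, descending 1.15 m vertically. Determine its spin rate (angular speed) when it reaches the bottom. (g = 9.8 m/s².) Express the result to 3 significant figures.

ω ≈ 14.6 rad/s

For this body I = MR², i.e. k = I/(MR²) = 1.
The rolling condition ω = v/R makes the rotational term ½I(v/R)² = ½kMv², so KE_total = ½(1+k)Mv² = Mv².
Energy conservation Mgh = ½(1+k)Mv² gives v = √(2gh/(1+k)) = √(2 × 9.8 × 1.15 / 2) = 3.357 m/s.
The angular speed follows from ω = v/R = 3.357/0.23 ≈ 14.6 rad/s.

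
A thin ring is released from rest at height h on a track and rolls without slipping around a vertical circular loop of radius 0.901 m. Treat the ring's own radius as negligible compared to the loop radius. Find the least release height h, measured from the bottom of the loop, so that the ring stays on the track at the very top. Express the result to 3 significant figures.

The moment of inertia is MR², giving k ≡ I/(MR²) = 1.
At the top of the loop, the minimum-contact condition is Mg = Mv_top²/r, so v_top² = gr.
With ω = v/R, the kinetic energy at speed v is ½(1+k)Mv² = Mv².
Energy conservation from release (height h) to the top (height 2r): Mgh = Mg(2r) + M·gr.
Thus h_min = 2r + (1+k)r/2 = r(2 + 2/2) = 0.901 × 3 ≈ 2.70 m.

h_min ≈ 2.70 m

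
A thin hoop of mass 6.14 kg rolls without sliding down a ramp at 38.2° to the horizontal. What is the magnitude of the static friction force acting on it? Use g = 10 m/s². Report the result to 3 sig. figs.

For this body I = MR², i.e. k = I/(MR²) = 1.
Translational: Mg sinθ − f = Ma. Rotational about the CM: fR = Iα = kMRa, so f = kMa.
Combining, a = g sinθ/(1+k) and f = kMa = kMg sinθ/(1+k).
f = 1 × 6.14 × 10 × sin38.2° / 2 ≈ 19.0 N.

f ≈ 19.0 N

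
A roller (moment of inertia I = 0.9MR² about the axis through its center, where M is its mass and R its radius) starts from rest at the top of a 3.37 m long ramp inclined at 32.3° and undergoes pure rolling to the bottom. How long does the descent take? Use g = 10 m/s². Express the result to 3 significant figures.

t ≈ 1.55 s

For this body I = 0.9MR², i.e. k = I/(MR²) = 0.9.
Along the incline Mg sinθ − f = Ma, and torque about the center fR = Iα = kMR²(a/R) gives f = kMa.
Hence a = g sinθ/(1+k) = 10×sin32.3°/1.9 = 2.812 m/s².
Starting from rest, L = ½at², so t = √(2L/a) = √(2×3.37/2.812) ≈ 1.55 s.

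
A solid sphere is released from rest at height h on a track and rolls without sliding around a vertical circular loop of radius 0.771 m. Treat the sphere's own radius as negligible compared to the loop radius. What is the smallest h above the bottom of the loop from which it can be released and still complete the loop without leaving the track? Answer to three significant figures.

With I = (2/5)MR², the ratio k = I/(MR²) is 0.4.
At the top, contact is just lost when gravity alone supplies the centripetal force: Mg = Mv_top²/r, i.e. v_top² = gr.
With ω = v/R, the kinetic energy at speed v is ½(1+k)Mv² = (7/10)Mv².
Energy conservation from release (height h) to the top (height 2r): Mgh = Mg(2r) + (7/10)M·gr.
Thus h_min = 2r + (1+k)r/2 = r(2 + 1.4/2) = 0.771 × 2.7 ≈ 2.08 m.

h_min ≈ 2.08 m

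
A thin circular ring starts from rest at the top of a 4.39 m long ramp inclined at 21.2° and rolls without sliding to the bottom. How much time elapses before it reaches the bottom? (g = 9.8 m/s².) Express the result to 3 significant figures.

The moment of inertia is MR², giving k ≡ I/(MR²) = 1.
Newton's second law down the slope: Mg sinθ − f = Ma. The torque equation fR = Iα (with α = a/R) gives f = kMa.
Hence a = g sinθ/(1+k) = 9.8×sin21.2°/2 = 1.772 m/s².
With constant a from rest, t = √(2L/a) = √(2·4.39/1.772) ≈ 2.23 s.

t ≈ 2.23 s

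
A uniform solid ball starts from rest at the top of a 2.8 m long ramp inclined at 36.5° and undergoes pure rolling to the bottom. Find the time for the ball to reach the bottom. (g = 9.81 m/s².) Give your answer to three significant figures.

t ≈ 1.16 s

The moment of inertia is (2/5)MR², giving k ≡ I/(MR²) = 0.4.
Translational: Mg sinθ − f = Ma. Rotational about the CM: fR = Iα = kMRa, so f = kMa.
Hence a = g sinθ/(1+k) = 9.81×sin36.5°/1.4 = 4.168 m/s².
With constant a from rest, t = √(2L/a) = √(2·2.8/4.168) ≈ 1.16 s.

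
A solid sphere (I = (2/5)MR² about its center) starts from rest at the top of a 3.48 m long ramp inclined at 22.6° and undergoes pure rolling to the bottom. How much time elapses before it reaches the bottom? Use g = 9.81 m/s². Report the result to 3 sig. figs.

The moment of inertia is (2/5)MR², giving k ≡ I/(MR²) = 0.4.
Translational: Mg sinθ − f = Ma. Rotational about the CM: fR = Iα = kMRa, so f = kMa.
Hence a = g sinθ/(1+k) = 9.81×sin22.6°/1.4 = 2.693 m/s².
Starting from rest, L = ½at², so t = √(2L/a) = √(2×3.48/2.693) ≈ 1.61 s.

t ≈ 1.61 s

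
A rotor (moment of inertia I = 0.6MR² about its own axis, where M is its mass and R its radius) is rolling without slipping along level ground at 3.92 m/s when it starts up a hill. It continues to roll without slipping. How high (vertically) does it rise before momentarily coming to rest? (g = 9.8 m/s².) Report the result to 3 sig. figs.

With I = 0.6MR², the ratio k = I/(MR²) is 0.6.
Since it rolls without slipping, ω = v/R and KE = ½Mv² + ½Iω² = ½(1+k)Mv² = (4/5)Mv².
At the top the kinetic energy is zero, so (4/5)Mv₀² = Mgh.
Thus h = (1+k)v₀²/(2g) = 1.6 × 3.92² / (2 × 9.8) ≈ 1.25 m.

h ≈ 1.25 m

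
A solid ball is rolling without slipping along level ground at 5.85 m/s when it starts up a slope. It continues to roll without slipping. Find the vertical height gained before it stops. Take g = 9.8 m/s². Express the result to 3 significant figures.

Here I = (2/5)MR², so the shape factor k = I/(MR²) = 0.4.
The rolling condition ω = v/R makes the rotational term ½I(v/R)² = ½kMv², so KE_total = ½(1+k)Mv² = (7/10)Mv².
At the top the kinetic energy is zero, so (7/10)Mv₀² = Mgh.
Thus h = (1+k)v₀²/(2g) = 1.4 × 5.85² / (2 × 9.8) ≈ 2.44 m.

h ≈ 2.44 m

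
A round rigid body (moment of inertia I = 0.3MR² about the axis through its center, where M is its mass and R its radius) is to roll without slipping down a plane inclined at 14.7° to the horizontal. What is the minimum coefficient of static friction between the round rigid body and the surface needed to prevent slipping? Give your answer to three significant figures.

μ_min ≈ 0.0605

With I = 0.3MR², the ratio k = I/(MR²) is 0.3.
Translational: Mg sinθ − f = Ma. Rotational about the CM: fR = Iα = kMRa, so f = kMa.
These give a = g sinθ/(1+k) and the required friction f = kMg sinθ/(1+k).
The normal force is N = Mg cosθ, so μ_min = f/N = k tanθ/(1+k).
μ_min = 0.3 × tan14.7° / 1.3 ≈ 0.0605.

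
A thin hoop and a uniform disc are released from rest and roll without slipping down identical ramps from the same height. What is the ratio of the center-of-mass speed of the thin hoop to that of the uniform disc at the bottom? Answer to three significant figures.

Each satisfies Mgh = ½(1+k)Mv² with k = I/(MR²), so v ∝ 1/√(1+k).
For the thin hoop k = 1; for the uniform disc k = 0.5.
v₁/v₂ = √((1+k₂)/(1+k₁)) = √(1.5/2) ≈ 0.866.

v_ratio ≈ 0.866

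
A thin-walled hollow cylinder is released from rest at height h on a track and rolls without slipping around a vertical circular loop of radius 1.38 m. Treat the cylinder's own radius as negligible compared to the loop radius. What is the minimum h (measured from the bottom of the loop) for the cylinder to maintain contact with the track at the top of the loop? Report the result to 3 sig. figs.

h_min ≈ 4.14 m

With I = MR², the ratio k = I/(MR²) is 1.
At the top, contact is just lost when gravity alone supplies the centripetal force: Mg = Mv_top²/r, i.e. v_top² = gr.
With ω = v/R, the kinetic energy at speed v is ½(1+k)Mv² = Mv².
Energy conservation from release (height h) to the top (height 2r): Mgh = Mg(2r) + M·gr.
Thus h_min = 2r + (1+k)r/2 = r(2 + 2/2) = 1.38 × 3 ≈ 4.14 m.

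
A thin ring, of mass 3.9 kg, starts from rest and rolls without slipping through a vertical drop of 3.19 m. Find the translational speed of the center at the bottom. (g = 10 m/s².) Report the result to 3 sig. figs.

v ≈ 5.65 m/s

With I = MR², the ratio k = I/(MR²) is 1.
Pure rolling means v = ωR; then KE = ½Mv² + ½I(v/R)² = ½(1+k)Mv² = Mv².
Setting Mgh = Mv² gives v = √(2gh/(1+k)) = √(2·10·3.19/2) ≈ 5.65 m/s.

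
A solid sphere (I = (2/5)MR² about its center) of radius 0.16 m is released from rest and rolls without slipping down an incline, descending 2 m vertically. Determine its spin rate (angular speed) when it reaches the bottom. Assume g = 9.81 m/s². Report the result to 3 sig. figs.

For this body I = (2/5)MR², i.e. k = I/(MR²) = 0.4.
Since it rolls without slipping, ω = v/R and KE = ½Mv² + ½Iω² = ½(1+k)Mv² = (7/10)Mv².
Energy conservation Mgh = ½(1+k)Mv² gives v = √(2gh/(1+k)) = √(2 × 9.81 × 2 / 1.4) = 5.294 m/s.
Then ω = v/R = 5.294 / 0.16 ≈ 33.1 rad/s.

ω ≈ 33.1 rad/s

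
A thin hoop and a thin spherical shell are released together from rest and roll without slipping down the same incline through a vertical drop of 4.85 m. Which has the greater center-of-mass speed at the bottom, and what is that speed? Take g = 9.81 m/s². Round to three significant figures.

For rolling without slipping, Mgh = ½(1+k)Mv² where k = I/(MR²), so v = √(2gh/(1+k)).
Thin hoop: k = 1, giving v = √(2×9.81×4.85/2) = 6.898 m/s.
Thin spherical shell: k = 2/3, giving v = √(2×9.81×4.85/1.667) = 7.556 m/s.
The smaller k wins: the thin spherical shell, at ≈ 7.56 m/s.

the thin spherical shell, at v ≈ 7.56 m/s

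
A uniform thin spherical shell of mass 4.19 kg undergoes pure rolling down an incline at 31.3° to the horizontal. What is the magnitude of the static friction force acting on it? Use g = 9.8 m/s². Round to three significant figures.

f ≈ 8.53 N

The moment of inertia is (2/3)MR², giving k ≡ I/(MR²) = 2/3.
Translational: Mg sinθ − f = Ma. Rotational about the CM: fR = Iα = kMRa, so f = kMa.
Combining, a = g sinθ/(1+k) and f = kMa = kMg sinθ/(1+k).
f = (2/3) × 4.19 × 9.8 × sin31.3° / 1.667 ≈ 8.53 N.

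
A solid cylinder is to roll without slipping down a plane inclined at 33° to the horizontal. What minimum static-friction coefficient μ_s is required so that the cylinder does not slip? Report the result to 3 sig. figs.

μ_min ≈ 0.216

For this body I = (1/2)MR², i.e. k = I/(MR²) = 0.5.
Newton's second law down the slope: Mg sinθ − f = Ma. The torque equation fR = Iα (with α = a/R) gives f = kMa.
These give a = g sinθ/(1+k) and the required friction f = kMg sinθ/(1+k).
With N = Mg cosθ, the no-slip condition f ≤ μN gives μ_min = f/N = k tanθ/(1+k).
μ_min = 0.5 × tan33° / 1.5 ≈ 0.216.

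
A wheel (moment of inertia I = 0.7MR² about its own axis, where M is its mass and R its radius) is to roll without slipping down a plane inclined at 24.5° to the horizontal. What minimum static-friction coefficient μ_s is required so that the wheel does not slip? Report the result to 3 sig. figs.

μ_min ≈ 0.188

Here I = 0.7MR², so the shape factor k = I/(MR²) = 0.7.
Translational: Mg sinθ − f = Ma. Rotational about the CM: fR = Iα = kMRa, so f = kMa.
These give a = g sinθ/(1+k) and the required friction f = kMg sinθ/(1+k).
With N = Mg cosθ, the no-slip condition f ≤ μN gives μ_min = f/N = k tanθ/(1+k).
μ_min = 0.7 × tan24.5° / 1.7 ≈ 0.188.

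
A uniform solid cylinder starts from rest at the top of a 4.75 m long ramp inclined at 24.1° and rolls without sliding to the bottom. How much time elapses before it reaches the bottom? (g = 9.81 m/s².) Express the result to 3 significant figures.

With I = (1/2)MR², the ratio k = I/(MR²) is 0.5.
Newton's second law down the slope: Mg sinθ − f = Ma. The torque equation fR = Iα (with α = a/R) gives f = kMa.
Hence a = g sinθ/(1+k) = 9.81×sin24.1°/1.5 = 2.67 m/s².
With constant a from rest, t = √(2L/a) = √(2·4.75/2.67) ≈ 1.89 s.

t ≈ 1.89 s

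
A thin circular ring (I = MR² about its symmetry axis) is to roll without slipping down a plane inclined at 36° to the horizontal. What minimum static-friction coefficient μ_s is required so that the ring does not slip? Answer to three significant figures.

With I = MR², the ratio k = I/(MR²) is 1.
Along the incline Mg sinθ − f = Ma, and torque about the center fR = Iα = kMR²(a/R) gives f = kMa.
These give a = g sinθ/(1+k) and the required friction f = kMg sinθ/(1+k).
With N = Mg cosθ, the no-slip condition f ≤ μN gives μ_min = f/N = k tanθ/(1+k).
μ_min = 1 × tan36° / 2 ≈ 0.363.

μ_min ≈ 0.363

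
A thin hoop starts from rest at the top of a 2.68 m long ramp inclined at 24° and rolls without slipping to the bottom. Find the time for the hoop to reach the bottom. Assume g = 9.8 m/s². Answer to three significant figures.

With I = MR², the ratio k = I/(MR²) is 1.
Newton's second law down the slope: Mg sinθ − f = Ma. The torque equation fR = Iα (with α = a/R) gives f = kMa.
Hence a = g sinθ/(1+k) = 9.8×sin24°/2 = 1.993 m/s².
Starting from rest, L = ½at², so t = √(2L/a) = √(2×2.68/1.993) ≈ 1.64 s.

t ≈ 1.64 s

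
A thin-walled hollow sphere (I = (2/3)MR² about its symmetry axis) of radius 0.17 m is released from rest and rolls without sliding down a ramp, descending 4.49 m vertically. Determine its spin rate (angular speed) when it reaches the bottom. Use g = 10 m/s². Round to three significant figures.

ω ≈ 43.2 rad/s

The moment of inertia is (2/3)MR², giving k ≡ I/(MR²) = 2/3.
Since it rolls without slipping, ω = v/R and KE = ½Mv² + ½Iω² = ½(1+k)Mv² = (5/6)Mv².
Energy conservation Mgh = ½(1+k)Mv² gives v = √(2gh/(1+k)) = √(2 × 10 × 4.49 / 1.667) = 7.34 m/s.
The angular speed follows from ω = v/R = 7.34/0.17 ≈ 43.2 rad/s.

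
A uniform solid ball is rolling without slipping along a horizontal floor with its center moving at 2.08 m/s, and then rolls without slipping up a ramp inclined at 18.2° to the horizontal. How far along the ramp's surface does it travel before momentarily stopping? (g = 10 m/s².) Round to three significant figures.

The moment of inertia is (2/5)MR², giving k ≡ I/(MR²) = 0.4.
Pure rolling means v = ωR; then KE = ½Mv² + ½I(v/R)² = ½(1+k)Mv² = (7/10)Mv².
Setting this equal to Mgh gives the vertical rise h = (1+k)v₀²/(2g) = 1.4×2.08²/(2×10) = 0.3028 m.
Along the incline, d = h/sinθ = 0.3028/sin18.2° ≈ 0.970 m.

d ≈ 0.970 m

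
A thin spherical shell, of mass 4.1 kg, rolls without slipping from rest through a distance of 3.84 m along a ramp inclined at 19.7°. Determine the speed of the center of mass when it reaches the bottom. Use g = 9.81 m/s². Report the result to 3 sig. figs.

With I = (2/3)MR², the ratio k = I/(MR²) is 2/3.
Rolling without slipping gives ω = v/R, so the total kinetic energy is ½Mv² + ½Iω² = ½(1+k)Mv² = (5/6)Mv².
The vertical drop is h = L sinθ = 3.84 × sin19.7° = 1.294 m.
Energy conservation: Mgh = (5/6)Mv², so v = √(2gh/(1+k)) = √(2 × 9.81 × 1.294 / 1.667) ≈ 3.90 m/s.

v ≈ 3.90 m/s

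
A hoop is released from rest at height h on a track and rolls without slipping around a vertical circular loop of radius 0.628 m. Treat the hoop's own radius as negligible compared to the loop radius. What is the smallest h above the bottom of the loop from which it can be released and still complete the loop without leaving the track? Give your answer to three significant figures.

h_min ≈ 1.88 m

For this body I = MR², i.e. k = I/(MR²) = 1.
At the top, contact is just lost when gravity alone supplies the centripetal force: Mg = Mv_top²/r, i.e. v_top² = gr.
With ω = v/R, the kinetic energy at speed v is ½(1+k)Mv² = Mv².
Energy conservation from release (height h) to the top (height 2r): Mgh = Mg(2r) + M·gr.
Thus h_min = 2r + (1+k)r/2 = r(2 + 2/2) = 0.628 × 3 ≈ 1.88 m.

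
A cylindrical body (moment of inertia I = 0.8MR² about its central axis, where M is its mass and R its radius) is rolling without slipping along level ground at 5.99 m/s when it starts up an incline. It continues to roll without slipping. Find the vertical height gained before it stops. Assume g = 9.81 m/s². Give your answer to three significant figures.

h ≈ 3.29 m

The moment of inertia is 0.8MR², giving k ≡ I/(MR²) = 0.8.
The rolling condition ω = v/R makes the rotational term ½I(v/R)² = ½kMv², so KE_total = ½(1+k)Mv² = (9/10)Mv².
At the top the kinetic energy is zero, so (9/10)Mv₀² = Mgh.
Thus h = (1+k)v₀²/(2g) = 1.8 × 5.99² / (2 × 9.81) ≈ 3.29 m.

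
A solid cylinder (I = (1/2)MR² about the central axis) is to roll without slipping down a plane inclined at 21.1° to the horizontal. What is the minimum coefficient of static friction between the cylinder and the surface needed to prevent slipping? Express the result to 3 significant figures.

μ_min ≈ 0.129

For this body I = (1/2)MR², i.e. k = I/(MR²) = 0.5.
Along the incline Mg sinθ − f = Ma, and torque about the center fR = Iα = kMR²(a/R) gives f = kMa.
These give a = g sinθ/(1+k) and the required friction f = kMg sinθ/(1+k).
The normal force is N = Mg cosθ, so μ_min = f/N = k tanθ/(1+k).
μ_min = 0.5 × tan21.1° / 1.5 ≈ 0.129.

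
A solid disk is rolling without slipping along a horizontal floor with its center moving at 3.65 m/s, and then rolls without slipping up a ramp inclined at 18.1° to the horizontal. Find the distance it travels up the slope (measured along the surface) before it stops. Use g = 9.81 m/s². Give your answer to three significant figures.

Here I = (1/2)MR², so the shape factor k = I/(MR²) = 0.5.
Since it rolls without slipping, ω = v/R and KE = ½Mv² + ½Iω² = ½(1+k)Mv² = (3/4)Mv².
Setting this equal to Mgh gives the vertical rise h = (1+k)v₀²/(2g) = 1.5×3.65²/(2×9.81) = 1.019 m.
The distance along the slope is d = h/sinθ = 1.019/sin18.1° ≈ 3.28 m.

d ≈ 3.28 m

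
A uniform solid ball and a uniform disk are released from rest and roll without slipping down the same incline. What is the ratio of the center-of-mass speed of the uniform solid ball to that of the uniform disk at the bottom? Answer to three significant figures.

Each satisfies Mgh = ½(1+k)Mv² with k = I/(MR²), so v ∝ 1/√(1+k).
For the uniform solid ball k = 0.4; for the uniform disk k = 0.5.
v₁/v₂ = √((1+k₂)/(1+k₁)) = √(1.5/1.4) ≈ 1.04.

v_ratio ≈ 1.04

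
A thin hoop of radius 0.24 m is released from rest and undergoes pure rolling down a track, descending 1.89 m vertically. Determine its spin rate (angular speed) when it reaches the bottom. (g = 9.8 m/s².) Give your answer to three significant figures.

ω ≈ 17.9 rad/s

For this body I = MR², i.e. k = I/(MR²) = 1.
The rolling condition ω = v/R makes the rotational term ½I(v/R)² = ½kMv², so KE_total = ½(1+k)Mv² = Mv².
Energy conservation Mgh = ½(1+k)Mv² gives v = √(2gh/(1+k)) = √(2 × 9.8 × 1.89 / 2) = 4.304 m/s.
The angular speed follows from ω = v/R = 4.304/0.24 ≈ 17.9 rad/s.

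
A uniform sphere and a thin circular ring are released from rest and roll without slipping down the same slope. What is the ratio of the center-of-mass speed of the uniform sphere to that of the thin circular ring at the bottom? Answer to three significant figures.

Each satisfies Mgh = ½(1+k)Mv² with k = I/(MR²), so v ∝ 1/√(1+k).
For the uniform sphere k = 0.4; for the thin circular ring k = 1.
v₁/v₂ = √((1+k₂)/(1+k₁)) = √(2/1.4) ≈ 1.20.

v_ratio ≈ 1.20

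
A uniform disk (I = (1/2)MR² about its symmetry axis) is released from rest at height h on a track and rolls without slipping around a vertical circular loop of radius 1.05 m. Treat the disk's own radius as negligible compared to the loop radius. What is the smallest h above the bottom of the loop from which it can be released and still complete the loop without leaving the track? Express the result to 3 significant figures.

With I = (1/2)MR², the ratio k = I/(MR²) is 0.5.
At the top, contact is just lost when gravity alone supplies the centripetal force: Mg = Mv_top²/r, i.e. v_top² = gr.
With ω = v/R, the kinetic energy at speed v is ½(1+k)Mv² = (3/4)Mv².
Energy conservation from release (height h) to the top (height 2r): Mgh = Mg(2r) + (3/4)M·gr.
Thus h_min = 2r + (1+k)r/2 = r(2 + 1.5/2) = 1.05 × 2.75 ≈ 2.89 m.

h_min ≈ 2.89 m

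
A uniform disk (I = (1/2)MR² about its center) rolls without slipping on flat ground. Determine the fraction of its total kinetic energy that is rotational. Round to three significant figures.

The moment of inertia is (1/2)MR², giving k ≡ I/(MR²) = 0.5.
With ω = v/R, KE_trans = ½Mv² and KE_rot = ½Iω² = ½kMv², so KE_total = ½(1+k)Mv².
The rotational fraction is therefore k/(1+k) = 0.5/1.5 ≈ 0.333.

fraction ≈ 0.333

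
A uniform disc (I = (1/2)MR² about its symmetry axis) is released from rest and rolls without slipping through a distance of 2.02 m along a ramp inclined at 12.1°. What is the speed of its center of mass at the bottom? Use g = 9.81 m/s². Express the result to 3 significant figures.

With I = (1/2)MR², the ratio k = I/(MR²) is 0.5.
The rolling condition ω = v/R makes the rotational term ½I(v/R)² = ½kMv², so KE_total = ½(1+k)Mv² = (3/4)Mv².
The vertical drop is h = L sinθ = 2.02 × sin12.1° = 0.4234 m.
Energy conservation: Mgh = (3/4)Mv², so v = √(2gh/(1+k)) = √(2 × 9.81 × 0.4234 / 1.5) ≈ 2.35 m/s.

v ≈ 2.35 m/s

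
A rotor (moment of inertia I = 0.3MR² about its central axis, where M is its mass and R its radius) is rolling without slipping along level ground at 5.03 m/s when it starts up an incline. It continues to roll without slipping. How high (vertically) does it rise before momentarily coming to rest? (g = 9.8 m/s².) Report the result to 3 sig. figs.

For this body I = 0.3MR², i.e. k = I/(MR²) = 0.3.
Pure rolling means v = ωR; then KE = ½Mv² + ½I(v/R)² = ½(1+k)Mv² = (13/20)Mv².
At the top the kinetic energy is zero, so (13/20)Mv₀² = Mgh.
Thus h = (1+k)v₀²/(2g) = 1.3 × 5.03² / (2 × 9.8) ≈ 1.68 m.

h ≈ 1.68 m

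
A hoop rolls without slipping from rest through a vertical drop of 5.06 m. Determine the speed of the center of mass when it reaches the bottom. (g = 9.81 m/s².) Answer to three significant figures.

The moment of inertia is MR², giving k ≡ I/(MR²) = 1.
Rolling without slipping gives ω = v/R, so the total kinetic energy is ½Mv² + ½Iω² = ½(1+k)Mv² = Mv².
Setting Mgh = Mv² gives v = √(2gh/(1+k)) = √(2·9.81·5.06/2) ≈ 7.05 m/s.

v ≈ 7.05 m/s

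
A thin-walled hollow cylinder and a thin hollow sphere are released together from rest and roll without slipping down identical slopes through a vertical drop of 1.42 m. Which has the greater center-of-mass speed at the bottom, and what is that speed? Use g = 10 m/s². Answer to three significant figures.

For rolling without slipping, Mgh = ½(1+k)Mv² where k = I/(MR²), so v = √(2gh/(1+k)).
Thin-walled hollow cylinder: k = 1, giving v = √(2×10×1.42/2) = 3.768 m/s.
Thin hollow sphere: k = 2/3, giving v = √(2×10×1.42/1.667) = 4.128 m/s.
The smaller k wins: the thin hollow sphere, at ≈ 4.13 m/s.

the thin hollow sphere, at v ≈ 4.13 m/s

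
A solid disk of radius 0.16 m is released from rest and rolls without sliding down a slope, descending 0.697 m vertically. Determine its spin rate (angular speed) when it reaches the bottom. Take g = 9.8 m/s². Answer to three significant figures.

With I = (1/2)MR², the ratio k = I/(MR²) is 0.5.
Since it rolls without slipping, ω = v/R and KE = ½Mv² + ½Iω² = ½(1+k)Mv² = (3/4)Mv².
Energy conservation Mgh = ½(1+k)Mv² gives v = √(2gh/(1+k)) = √(2 × 9.8 × 0.697 / 1.5) = 3.018 m/s.
Then ω = v/R = 3.018 / 0.16 ≈ 18.9 rad/s.

ω ≈ 18.9 rad/s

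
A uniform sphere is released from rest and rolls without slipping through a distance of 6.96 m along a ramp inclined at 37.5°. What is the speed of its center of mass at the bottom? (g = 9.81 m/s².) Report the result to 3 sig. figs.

The moment of inertia is (2/5)MR², giving k ≡ I/(MR²) = 0.4.
Since it rolls without slipping, ω = v/R and KE = ½Mv² + ½Iω² = ½(1+k)Mv² = (7/10)Mv².
The vertical drop is h = L sinθ = 6.96 × sin37.5° = 4.237 m.
Energy conservation: Mgh = (7/10)Mv², so v = √(2gh/(1+k)) = √(2 × 9.81 × 4.237 / 1.4) ≈ 7.71 m/s.

v ≈ 7.71 m/s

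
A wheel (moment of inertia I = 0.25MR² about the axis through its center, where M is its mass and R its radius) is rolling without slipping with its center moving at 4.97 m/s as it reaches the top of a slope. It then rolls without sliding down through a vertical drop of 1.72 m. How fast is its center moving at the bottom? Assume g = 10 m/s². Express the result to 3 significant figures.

For this body I = 0.25MR², i.e. k = I/(MR²) = 0.25.
The rolling condition ω = v/R makes the rotational term ½I(v/R)² = ½kMv², so KE_total = ½(1+k)Mv² = (5/8)Mv².
Energy conservation: (5/8)Mv₀² + Mgh = (5/8)Mv², so v² = v₀² + 2gh/(1+k).
v = √(4.97² + 2×10×1.72/1.25) = √52.22 ≈ 7.23 m/s.

v ≈ 7.23 m/s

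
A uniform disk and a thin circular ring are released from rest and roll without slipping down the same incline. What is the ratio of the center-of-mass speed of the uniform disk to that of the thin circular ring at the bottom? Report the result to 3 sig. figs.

Each satisfies Mgh = ½(1+k)Mv² with k = I/(MR²), so v ∝ 1/√(1+k).
For the uniform disk k = 0.5; for the thin circular ring k = 1.
v₁/v₂ = √((1+k₂)/(1+k₁)) = √(2/1.5) ≈ 1.15.

v_ratio ≈ 1.15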